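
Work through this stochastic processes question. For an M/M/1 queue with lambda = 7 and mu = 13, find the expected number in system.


rho = 7/13 = 0.5385
L = rho/(1-rho)
= 0.5385/0.4615
= 1.1667

1.1667


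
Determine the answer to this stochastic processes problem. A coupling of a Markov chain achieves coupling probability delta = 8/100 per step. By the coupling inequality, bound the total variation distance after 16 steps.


TV distance bound <= (1-delta)^n
= (1 - 0.0800)^16
= 0.9200^16
= 0.2634

0.2634


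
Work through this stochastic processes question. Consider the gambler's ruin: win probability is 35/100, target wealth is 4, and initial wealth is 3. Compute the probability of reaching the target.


Gambler's ruin formula:
r = q/p = 0.6500/0.3500 = 1.8571
P(win) = (1 - r^i)/(1 - r^N)
= (1 - 1.8571^3)/(1 - 1.8571^4)
= 0.4961

0.4961


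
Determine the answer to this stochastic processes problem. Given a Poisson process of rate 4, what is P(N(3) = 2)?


P(N(t)=k) = (lambda*t)^k * exp(-lambda*t) / k!
lambda*t = 12
= 12^2 * exp(-12) / 2!
= 144 * 6.1442e-06 / 2
= 4.4238e-04

4.4238e-04


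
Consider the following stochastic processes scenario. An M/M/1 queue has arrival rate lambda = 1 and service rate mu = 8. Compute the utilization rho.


rho = lambda/mu
= 1/8
= 0.1250

0.1250


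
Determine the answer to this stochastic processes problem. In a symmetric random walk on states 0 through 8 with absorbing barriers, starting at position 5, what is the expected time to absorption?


For symmetric RW on 0,...,N with absorbing barriers, E(i) = i*(N-i)
E(5) = 5 * 3 = 15

15


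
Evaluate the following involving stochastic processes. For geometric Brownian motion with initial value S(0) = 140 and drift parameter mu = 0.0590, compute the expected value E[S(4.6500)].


E[S(t)] = S(0) * exp(mu * t)
= 140 * exp(0.0590 * 4.6500)
= 140 * 1.3157
= 184.1945

184.1945


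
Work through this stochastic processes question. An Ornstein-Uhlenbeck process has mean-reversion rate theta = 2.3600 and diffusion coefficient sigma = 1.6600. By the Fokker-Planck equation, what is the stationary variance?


Stationary variance = sigma^2 / (2*theta)
= 1.6600^2 / (2*2.3600)
= 2.7556 / 4.7200
= 0.5838

0.5838


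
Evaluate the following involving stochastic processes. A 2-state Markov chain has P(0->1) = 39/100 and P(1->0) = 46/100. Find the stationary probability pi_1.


Stationary distribution: pi_0 = p10/(p01+p10), pi_1 = p01/(p01+p10)
p01 = 0.3900, p10 = 0.4600
pi_1 = 0.4588

0.4588


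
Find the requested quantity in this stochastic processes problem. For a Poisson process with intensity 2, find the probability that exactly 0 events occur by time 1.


P(N(t)=k) = (lambda*t)^k * exp(-lambda*t) / k!
lambda*t = 2
= 2^0 * exp(-2) / 0!
= 1 * 0.1353 / 1
= 0.1353

0.1353


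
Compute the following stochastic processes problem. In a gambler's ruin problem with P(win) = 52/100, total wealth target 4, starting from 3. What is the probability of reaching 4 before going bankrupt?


Gambler's ruin formula:
r = q/p = 0.4800/0.5200 = 0.9231
P(win) = (1 - r^i)/(1 - r^N)
= (1 - 0.9231^3)/(1 - 0.9231^4)
= 0.7792

0.7792


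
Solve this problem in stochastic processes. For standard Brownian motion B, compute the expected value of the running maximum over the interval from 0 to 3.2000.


E(max B(s)) = sqrt(2t/pi)
= sqrt(2*3.2000/pi)
= sqrt(2.0372)
= 1.4273

1.4273


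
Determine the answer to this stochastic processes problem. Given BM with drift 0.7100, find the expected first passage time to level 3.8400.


Expected first passage time = a/mu
= 3.8400/0.7100
= 5.4085

5.4085


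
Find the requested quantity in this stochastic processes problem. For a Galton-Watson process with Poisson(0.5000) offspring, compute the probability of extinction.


Since mu = 0.5000 <= 1, extinction probability = 1.

1.0000


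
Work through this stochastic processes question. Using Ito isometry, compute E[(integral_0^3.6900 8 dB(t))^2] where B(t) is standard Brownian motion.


By Ito isometry: E[(int f dB)^2] = int f^2 dt
= 8^2 * 3.6900
= 64 * 3.6900 = 236.1600

236.1600


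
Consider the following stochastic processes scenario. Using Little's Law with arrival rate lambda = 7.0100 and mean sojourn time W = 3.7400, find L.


Little's Law: L = lambda * W
= 7.0100 * 3.7400
= 26.2174

26.2174


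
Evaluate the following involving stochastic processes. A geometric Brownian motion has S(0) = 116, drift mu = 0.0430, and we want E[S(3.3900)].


E[S(t)] = S(0) * exp(mu * t)
= 116 * exp(0.0430 * 3.3900)
= 116 * 1.1569
= 134.2039

134.2039


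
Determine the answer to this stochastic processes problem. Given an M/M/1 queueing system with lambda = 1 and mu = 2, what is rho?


rho = lambda/mu
= 1/2
= 0.5000

0.5000


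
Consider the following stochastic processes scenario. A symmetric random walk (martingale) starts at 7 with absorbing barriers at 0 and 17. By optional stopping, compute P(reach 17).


By optional stopping theorem: E(M at tau) = M(0) = 7
P(hit 17)*17 + P(hit 0)*0 = 7
P(hit 17) = (7 - 0)/(17 - 0) = 7/17 = 0.4118

0.4118


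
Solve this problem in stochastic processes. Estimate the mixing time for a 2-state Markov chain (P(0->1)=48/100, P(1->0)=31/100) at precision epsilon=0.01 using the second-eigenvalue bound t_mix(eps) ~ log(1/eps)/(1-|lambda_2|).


lambda_2 = |1 - p01 - p10| = |1 - 0.4800 - 0.3100| = 0.2100
t_mix ~ log(1/eps)/(1 - |lambda_2|)
= log(100)/(1 - 0.2100) = 4.6052/0.7900
= 5.8293

5.8293


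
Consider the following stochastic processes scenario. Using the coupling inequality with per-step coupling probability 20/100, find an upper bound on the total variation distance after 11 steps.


TV distance bound <= (1-delta)^n
= (1 - 0.2000)^11
= 0.8000^11
= 0.0859

0.0859


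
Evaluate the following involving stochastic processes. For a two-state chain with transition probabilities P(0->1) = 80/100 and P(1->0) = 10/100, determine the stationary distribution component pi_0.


Stationary distribution: pi_0 = p10/(p01+p10), pi_1 = p01/(p01+p10)
p01 = 0.8000, p10 = 0.1000
pi_0 = 0.1111

0.1111


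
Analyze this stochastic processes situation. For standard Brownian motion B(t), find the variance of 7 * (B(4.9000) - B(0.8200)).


Var(alpha*(B(t)-B(s))) = alpha^2 * (t-s)
= 7^2 * (4.9000 - 0.8200)
= 49 * 4.0800
= 199.9200

199.9200


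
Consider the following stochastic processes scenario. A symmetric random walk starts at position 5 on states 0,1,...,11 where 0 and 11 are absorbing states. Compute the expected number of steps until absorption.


For symmetric RW on 0,...,N with absorbing barriers, E(i) = i*(N-i)
E(5) = 5 * 6 = 30

30


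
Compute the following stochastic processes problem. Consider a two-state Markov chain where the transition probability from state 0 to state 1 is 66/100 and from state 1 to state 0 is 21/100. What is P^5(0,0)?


Computing P^5 by matrix multiplication.
P = [[0.3400, 0.6600], [0.2100, 0.7900]]
After raising P to the power 5:
P^5(0,0) = 0.2414

0.2414


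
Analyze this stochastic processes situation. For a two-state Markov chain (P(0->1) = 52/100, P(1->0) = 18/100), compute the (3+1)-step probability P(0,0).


P^4 = P^3 * P^1
Computing via matrix multiplication of the transition matrix.
Entry (0,0) of P^4 = 0.2632

0.2632


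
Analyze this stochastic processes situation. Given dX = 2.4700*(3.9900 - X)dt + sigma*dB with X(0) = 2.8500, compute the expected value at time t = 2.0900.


E[X(t)] = mu + (X(0) - mu)*exp(-theta*t)
= 3.9900 + (2.8500 - 3.9900)*exp(-2.4700*2.0900)
= 3.9900 + -1.1400 * 0.0057
= 3.9835

3.9835


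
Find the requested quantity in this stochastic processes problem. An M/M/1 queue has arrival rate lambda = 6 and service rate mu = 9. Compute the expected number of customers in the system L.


rho = 6/9 = 0.6667
L = rho/(1-rho)
= 0.6667/0.3333
= 2.0000

2.0000


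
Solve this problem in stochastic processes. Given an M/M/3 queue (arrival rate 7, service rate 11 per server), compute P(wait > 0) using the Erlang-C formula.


a = lambda/mu = 0.6364
rho = a/c = 0.2121
Erlang-C formula applied:
C(c,a) = 0.0288

0.0288


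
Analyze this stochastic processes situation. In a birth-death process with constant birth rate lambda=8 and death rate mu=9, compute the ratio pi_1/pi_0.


For birth-death process, pi_n/pi_0 = (lambda/mu)^n
= (8/9)^1
= 0.8889

0.8889


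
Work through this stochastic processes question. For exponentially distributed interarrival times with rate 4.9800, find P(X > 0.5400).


P(X > t) = exp(-lambda * t)
= exp(-4.9800 * 0.5400)
= exp(-2.6892) = 0.0679

0.0679


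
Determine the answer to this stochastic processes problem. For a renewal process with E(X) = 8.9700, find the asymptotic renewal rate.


Long-run renewal rate = 1/E(X)
= 1/8.9700
= 0.1115

0.1115


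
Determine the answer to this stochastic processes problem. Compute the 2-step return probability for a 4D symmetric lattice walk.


P(return in 2 steps) = P(reverse first step) = 1/(2d)
= 1/8
= 0.1250

0.1250


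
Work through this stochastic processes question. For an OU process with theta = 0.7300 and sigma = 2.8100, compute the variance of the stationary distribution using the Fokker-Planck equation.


Stationary variance = sigma^2 / (2*theta)
= 2.8100^2 / (2*0.7300)
= 7.8961 / 1.4600
= 5.4083

5.4083


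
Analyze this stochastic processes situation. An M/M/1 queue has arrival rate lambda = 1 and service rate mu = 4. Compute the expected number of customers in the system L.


rho = 1/4 = 0.2500
L = rho/(1-rho)
= 0.2500/0.7500
= 0.3333

0.3333


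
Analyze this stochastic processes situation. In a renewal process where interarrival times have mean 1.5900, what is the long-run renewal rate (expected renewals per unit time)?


Long-run renewal rate = 1/E(X)
= 1/1.5900
= 0.6289

0.6289


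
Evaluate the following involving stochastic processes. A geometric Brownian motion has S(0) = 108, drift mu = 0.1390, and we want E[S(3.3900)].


E[S(t)] = S(0) * exp(mu * t)
= 108 * exp(0.1390 * 3.3900)
= 108 * 1.6019
= 173.0086

173.0086


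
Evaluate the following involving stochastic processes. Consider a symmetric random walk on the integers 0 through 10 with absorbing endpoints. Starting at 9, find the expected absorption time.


For symmetric RW on 0,...,N with absorbing barriers, E(i) = i*(N-i)
E(9) = 9 * 1 = 9

9


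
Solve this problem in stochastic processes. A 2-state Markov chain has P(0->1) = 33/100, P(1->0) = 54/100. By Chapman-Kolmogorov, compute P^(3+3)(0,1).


P^6 = P^3 * P^3
Computing via matrix multiplication of the transition matrix.
Entry (0,1) of P^6 = 0.3793

0.3793


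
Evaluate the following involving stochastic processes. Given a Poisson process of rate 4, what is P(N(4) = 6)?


P(N(t)=k) = (lambda*t)^k * exp(-lambda*t) / k!
lambda*t = 16
= 16^6 * exp(-16) / 6!
= 16777216 * 1.1254e-07 / 720
= 0.0026

0.0026


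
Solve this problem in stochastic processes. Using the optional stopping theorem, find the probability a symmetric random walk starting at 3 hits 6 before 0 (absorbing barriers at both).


By optional stopping theorem: E(M at tau) = M(0) = 3
P(hit 6)*6 + P(hit 0)*0 = 3
P(hit 6) = (3 - 0)/(6 - 0) = 1/2 = 0.5000

0.5000


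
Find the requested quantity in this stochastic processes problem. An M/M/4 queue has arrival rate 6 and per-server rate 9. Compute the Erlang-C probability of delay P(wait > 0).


a = lambda/mu = 0.6667
rho = a/c = 0.1667
Erlang-C formula applied:
C(c,a) = 0.0051

0.0051


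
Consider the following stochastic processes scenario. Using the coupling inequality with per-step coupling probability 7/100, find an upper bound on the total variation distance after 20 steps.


TV distance bound <= (1-delta)^n
= (1 - 0.0700)^20
= 0.9300^20
= 0.2342

0.2342


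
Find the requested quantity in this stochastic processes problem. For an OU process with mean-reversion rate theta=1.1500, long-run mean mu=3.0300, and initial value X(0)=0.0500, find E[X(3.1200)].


E[X(t)] = mu + (X(0) - mu)*exp(-theta*t)
= 3.0300 + (0.0500 - 3.0300)*exp(-1.1500*3.1200)
= 3.0300 + -2.9800 * 0.0277
= 2.9476

2.9476


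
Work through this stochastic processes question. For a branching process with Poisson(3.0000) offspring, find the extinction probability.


Since mu = 3.0000 > 1, extinction prob q < 1.
Solve s = exp(mu*(s-1)) iteratively.
q = 0.0595

0.0595


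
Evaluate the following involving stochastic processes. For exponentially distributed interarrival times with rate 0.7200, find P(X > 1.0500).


P(X > t) = exp(-lambda * t)
= exp(-0.7200 * 1.0500)
= exp(-0.7560) = 0.4695

0.4695


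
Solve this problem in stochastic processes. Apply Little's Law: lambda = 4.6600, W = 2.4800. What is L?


Little's Law: L = lambda * W
= 4.6600 * 2.4800
= 11.5568

11.5568


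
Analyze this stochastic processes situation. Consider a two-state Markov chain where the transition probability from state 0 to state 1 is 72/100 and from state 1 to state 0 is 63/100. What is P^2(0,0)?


Computing P^2 by matrix multiplication.
P = [[0.2800, 0.7200], [0.6300, 0.3700]]
After raising P to the power 2:
P^2(0,0) = 0.5320

0.5320


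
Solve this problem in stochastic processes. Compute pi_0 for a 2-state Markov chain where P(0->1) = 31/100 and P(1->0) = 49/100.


Stationary distribution: pi_0 = p10/(p01+p10), pi_1 = p01/(p01+p10)
p01 = 0.3100, p10 = 0.4900
pi_0 = 0.6125

0.6125


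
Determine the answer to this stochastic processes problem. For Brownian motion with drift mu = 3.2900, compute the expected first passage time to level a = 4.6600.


Expected first passage time = a/mu
= 4.6600/3.2900
= 1.4164

1.4164


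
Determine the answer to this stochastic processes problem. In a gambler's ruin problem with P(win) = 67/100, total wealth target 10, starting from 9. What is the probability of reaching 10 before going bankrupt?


Gambler's ruin formula:
r = q/p = 0.3300/0.6700 = 0.4925
P(win) = (1 - r^i)/(1 - r^N)
= (1 - 0.4925^9)/(1 - 0.4925^10)
= 0.9991

0.9991


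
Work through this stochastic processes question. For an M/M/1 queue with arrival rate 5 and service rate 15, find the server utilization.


rho = lambda/mu
= 5/15
= 0.3333

0.3333


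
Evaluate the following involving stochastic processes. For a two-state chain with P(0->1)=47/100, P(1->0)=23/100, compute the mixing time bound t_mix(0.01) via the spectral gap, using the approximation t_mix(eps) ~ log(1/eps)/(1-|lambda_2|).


lambda_2 = |1 - p01 - p10| = |1 - 0.4700 - 0.2300| = 0.3000
t_mix ~ log(1/eps)/(1 - |lambda_2|)
= log(100)/(1 - 0.3000) = 4.6052/0.7000
= 6.5788

6.5788


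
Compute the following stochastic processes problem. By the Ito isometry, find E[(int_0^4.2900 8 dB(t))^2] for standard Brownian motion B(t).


By Ito isometry: E[(int f dB)^2] = int f^2 dt
= 8^2 * 4.2900
= 64 * 4.2900 = 274.5600

274.5600


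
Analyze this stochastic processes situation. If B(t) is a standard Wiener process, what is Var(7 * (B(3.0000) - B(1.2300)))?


Var(alpha*(B(t)-B(s))) = alpha^2 * (t-s)
= 7^2 * (3.0000 - 1.2300)
= 49 * 1.7700
= 86.7300

86.7300


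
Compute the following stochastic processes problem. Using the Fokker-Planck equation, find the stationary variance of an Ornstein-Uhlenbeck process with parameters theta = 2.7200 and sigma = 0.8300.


Stationary variance = sigma^2 / (2*theta)
= 0.8300^2 / (2*2.7200)
= 0.6889 / 5.4400
= 0.1266

0.1266


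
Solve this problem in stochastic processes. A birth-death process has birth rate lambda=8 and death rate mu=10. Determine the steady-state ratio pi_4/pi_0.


For birth-death process, pi_n/pi_0 = (lambda/mu)^n
= (8/10)^4
= 0.4096

0.4096


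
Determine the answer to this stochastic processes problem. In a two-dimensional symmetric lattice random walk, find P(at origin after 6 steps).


P = C(6,3)^2 / 4^6
= 20^2 / 4096
= 400 / 4096
= 0.0977

0.0977


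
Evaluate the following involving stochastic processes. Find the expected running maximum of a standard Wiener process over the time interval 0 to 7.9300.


E(max B(s)) = sqrt(2t/pi)
= sqrt(2*7.9300/pi)
= sqrt(5.0484)
= 2.2469

2.2469


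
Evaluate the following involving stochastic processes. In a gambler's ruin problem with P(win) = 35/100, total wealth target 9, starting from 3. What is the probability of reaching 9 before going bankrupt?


Gambler's ruin formula:
r = q/p = 0.6500/0.3500 = 1.8571
P(win) = (1 - r^i)/(1 - r^N)
= (1 - 1.8571^3)/(1 - 1.8571^9)
= 0.0206

0.0206


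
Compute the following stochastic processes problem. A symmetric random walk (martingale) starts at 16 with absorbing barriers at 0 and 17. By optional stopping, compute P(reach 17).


By optional stopping theorem: E(M at tau) = M(0) = 16
P(hit 17)*17 + P(hit 0)*0 = 16
P(hit 17) = (16 - 0)/(17 - 0) = 16/17 = 0.9412

0.9412


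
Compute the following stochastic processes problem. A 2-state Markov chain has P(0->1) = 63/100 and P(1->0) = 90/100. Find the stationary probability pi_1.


Stationary distribution: pi_0 = p10/(p01+p10), pi_1 = p01/(p01+p10)
p01 = 0.6300, p10 = 0.9000
pi_1 = 0.4118

0.4118


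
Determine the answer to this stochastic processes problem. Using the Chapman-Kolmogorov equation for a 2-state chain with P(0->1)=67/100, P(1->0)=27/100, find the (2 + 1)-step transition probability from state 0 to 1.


P^3 = P^2 * P^1
Computing via matrix multiplication of the transition matrix.
Entry (0,1) of P^3 = 0.7126

0.7126


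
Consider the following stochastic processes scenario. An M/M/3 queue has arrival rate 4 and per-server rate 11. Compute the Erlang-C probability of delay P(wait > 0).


a = lambda/mu = 0.3636
rho = a/c = 0.1212
Erlang-C formula applied:
C(c,a) = 0.0063

0.0063


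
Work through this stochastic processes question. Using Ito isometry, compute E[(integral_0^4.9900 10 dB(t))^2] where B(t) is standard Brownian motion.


By Ito isometry: E[(int f dB)^2] = int f^2 dt
= 10^2 * 4.9900
= 100 * 4.9900 = 499.0000

499.0000


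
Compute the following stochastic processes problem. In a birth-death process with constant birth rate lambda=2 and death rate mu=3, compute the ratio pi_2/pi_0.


For birth-death process, pi_n/pi_0 = (lambda/mu)^n
= (2/3)^2
= 0.4444

0.4444


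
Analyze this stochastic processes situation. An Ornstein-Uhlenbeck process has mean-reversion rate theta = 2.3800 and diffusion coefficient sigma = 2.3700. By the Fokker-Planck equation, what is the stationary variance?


Stationary variance = sigma^2 / (2*theta)
= 2.3700^2 / (2*2.3800)
= 5.6169 / 4.7600
= 1.1800

1.1800


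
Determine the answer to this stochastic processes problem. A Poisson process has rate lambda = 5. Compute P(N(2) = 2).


P(N(t)=k) = (lambda*t)^k * exp(-lambda*t) / k!
lambda*t = 10
= 10^2 * exp(-10) / 2!
= 100 * 4.5400e-05 / 2
= 0.0023

0.0023


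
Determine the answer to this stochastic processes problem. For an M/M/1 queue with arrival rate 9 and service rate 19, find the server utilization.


rho = lambda/mu
= 9/19
= 0.4737

0.4737


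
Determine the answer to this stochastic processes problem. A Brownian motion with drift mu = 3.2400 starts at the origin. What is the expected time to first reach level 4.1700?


Expected first passage time = a/mu
= 4.1700/3.2400
= 1.2870

1.2870


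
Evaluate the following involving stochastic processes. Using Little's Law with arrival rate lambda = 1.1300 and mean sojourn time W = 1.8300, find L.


Little's Law: L = lambda * W
= 1.1300 * 1.8300
= 2.0679

2.0679


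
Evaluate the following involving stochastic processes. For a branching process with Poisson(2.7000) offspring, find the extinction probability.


Since mu = 2.7000 > 1, extinction prob q < 1.
Solve s = exp(mu*(s-1)) iteratively.
q = 0.0844

0.0844


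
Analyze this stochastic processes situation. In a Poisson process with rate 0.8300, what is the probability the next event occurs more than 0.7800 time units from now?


P(X > t) = exp(-lambda * t)
= exp(-0.8300 * 0.7800)
= exp(-0.6474) = 0.5234

0.5234


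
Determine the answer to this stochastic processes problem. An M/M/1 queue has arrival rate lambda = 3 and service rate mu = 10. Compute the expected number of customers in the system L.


rho = 3/10 = 0.3000
L = rho/(1-rho)
= 0.3000/0.7000
= 0.4286

0.4286


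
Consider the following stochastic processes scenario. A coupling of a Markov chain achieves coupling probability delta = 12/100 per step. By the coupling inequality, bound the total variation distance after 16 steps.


TV distance bound <= (1-delta)^n
= (1 - 0.1200)^16
= 0.8800^16
= 0.1293

0.1293


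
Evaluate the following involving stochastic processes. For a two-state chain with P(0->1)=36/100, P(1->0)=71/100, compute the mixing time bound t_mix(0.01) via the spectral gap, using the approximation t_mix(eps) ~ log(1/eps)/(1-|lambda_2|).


lambda_2 = |1 - p01 - p10| = |1 - 0.3600 - 0.7100| = 0.0700
t_mix ~ log(1/eps)/(1 - |lambda_2|)
= log(100)/(1 - 0.0700) = 4.6052/0.9300
= 4.9518

4.9518


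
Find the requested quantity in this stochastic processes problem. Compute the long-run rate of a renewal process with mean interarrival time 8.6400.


Long-run renewal rate = 1/E(X)
= 1/8.6400
= 0.1157

0.1157


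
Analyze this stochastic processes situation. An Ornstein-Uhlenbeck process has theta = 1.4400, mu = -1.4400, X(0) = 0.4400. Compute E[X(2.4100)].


E[X(t)] = mu + (X(0) - mu)*exp(-theta*t)
= -1.4400 + (0.4400 - -1.4400)*exp(-1.4400*2.4100)
= -1.4400 + 1.8800 * 0.0311
= -1.3815

-1.3815


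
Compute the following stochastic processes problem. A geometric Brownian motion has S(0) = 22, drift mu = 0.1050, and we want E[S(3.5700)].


E[S(t)] = S(0) * exp(mu * t)
= 22 * exp(0.1050 * 3.5700)
= 22 * 1.4548
= 32.0050

32.0050


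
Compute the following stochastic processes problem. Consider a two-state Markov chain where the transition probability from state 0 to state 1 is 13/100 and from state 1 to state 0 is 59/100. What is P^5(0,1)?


Computing P^5 by matrix multiplication.
P = [[0.8700, 0.1300], [0.5900, 0.4100]]
After raising P to the power 5:
P^5(0,1) = 0.1802

0.1802


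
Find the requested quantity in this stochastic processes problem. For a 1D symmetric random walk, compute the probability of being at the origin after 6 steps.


P(S(6) = 0) = C(6,3) / 4^3
= 20 / 64
= 0.3125

0.3125


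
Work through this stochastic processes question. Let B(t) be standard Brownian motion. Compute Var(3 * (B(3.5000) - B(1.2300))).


Var(alpha*(B(t)-B(s))) = alpha^2 * (t-s)
= 3^2 * (3.5000 - 1.2300)
= 9 * 2.2700
= 20.4300

20.4300


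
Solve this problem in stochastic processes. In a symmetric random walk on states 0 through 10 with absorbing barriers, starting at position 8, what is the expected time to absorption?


For symmetric RW on 0,...,N with absorbing barriers, E(i) = i*(N-i)
E(8) = 8 * 2 = 16

16


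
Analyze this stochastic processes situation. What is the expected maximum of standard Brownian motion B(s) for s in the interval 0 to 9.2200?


E(max B(s)) = sqrt(2t/pi)
= sqrt(2*9.2200/pi)
= sqrt(5.8696)
= 2.4227

2.4227


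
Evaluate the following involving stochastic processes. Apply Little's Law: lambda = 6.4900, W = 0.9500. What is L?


Little's Law: L = lambda * W
= 6.4900 * 0.9500
= 6.1655

6.1655


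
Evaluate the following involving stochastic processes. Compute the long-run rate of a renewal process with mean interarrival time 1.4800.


Long-run renewal rate = 1/E(X)
= 1/1.4800
= 0.6757

0.6757


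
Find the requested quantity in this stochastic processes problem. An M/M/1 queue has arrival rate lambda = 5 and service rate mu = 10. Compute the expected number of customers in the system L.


rho = 5/10 = 0.5000
L = rho/(1-rho)
= 0.5000/0.5000
= 1.0000

1.0000


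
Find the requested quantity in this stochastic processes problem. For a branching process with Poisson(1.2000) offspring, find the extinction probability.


Since mu = 1.2000 > 1, extinction prob q < 1.
Solve s = exp(mu*(s-1)) iteratively.
q = 0.6863

0.6863


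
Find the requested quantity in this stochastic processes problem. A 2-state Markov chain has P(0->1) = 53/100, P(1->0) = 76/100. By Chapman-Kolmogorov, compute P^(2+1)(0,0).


P^3 = P^2 * P^1
Computing via matrix multiplication of the transition matrix.
Entry (0,0) of P^3 = 0.5791

0.5791


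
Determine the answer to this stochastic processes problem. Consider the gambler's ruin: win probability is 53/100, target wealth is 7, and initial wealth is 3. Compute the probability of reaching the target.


Gambler's ruin formula:
r = q/p = 0.4700/0.5300 = 0.8868
P(win) = (1 - r^i)/(1 - r^N)
= (1 - 0.8868^3)/(1 - 0.8868^7)
= 0.5321

0.5321


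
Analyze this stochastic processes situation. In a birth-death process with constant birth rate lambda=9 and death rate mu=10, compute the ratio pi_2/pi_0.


For birth-death process, pi_n/pi_0 = (lambda/mu)^n
= (9/10)^2
= 0.8100

0.8100


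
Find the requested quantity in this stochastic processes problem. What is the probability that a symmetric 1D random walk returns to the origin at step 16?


P(S(16) = 0) = C(16,8) / 4^8
= 12870 / 65536
= 0.1964

0.1964


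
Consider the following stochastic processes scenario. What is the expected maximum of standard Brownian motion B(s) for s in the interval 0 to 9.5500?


E(max B(s)) = sqrt(2t/pi)
= sqrt(2*9.5500/pi)
= sqrt(6.0797)
= 2.4657

2.4657


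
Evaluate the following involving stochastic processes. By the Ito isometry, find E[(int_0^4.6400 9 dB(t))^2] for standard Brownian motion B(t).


By Ito isometry: E[(int f dB)^2] = int f^2 dt
= 9^2 * 4.6400
= 81 * 4.6400 = 375.8400

375.8400


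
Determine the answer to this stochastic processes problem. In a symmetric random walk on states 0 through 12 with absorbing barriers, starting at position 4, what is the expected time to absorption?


For symmetric RW on 0,...,N with absorbing barriers, E(i) = i*(N-i)
E(4) = 4 * 8 = 32

32


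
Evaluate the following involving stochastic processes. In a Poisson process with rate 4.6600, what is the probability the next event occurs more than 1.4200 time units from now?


P(X > t) = exp(-lambda * t)
= exp(-4.6600 * 1.4200)
= exp(-6.6172) = 0.0013

0.0013


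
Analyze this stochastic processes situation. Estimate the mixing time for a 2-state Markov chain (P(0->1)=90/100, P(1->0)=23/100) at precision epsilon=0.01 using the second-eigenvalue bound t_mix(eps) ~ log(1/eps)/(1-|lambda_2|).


lambda_2 = |1 - p01 - p10| = |1 - 0.9000 - 0.2300| = 0.1300
t_mix ~ log(1/eps)/(1 - |lambda_2|)
= log(100)/(1 - 0.1300) = 4.6052/0.8700
= 5.2933

5.2933


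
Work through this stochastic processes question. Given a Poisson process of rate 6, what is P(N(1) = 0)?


P(N(t)=k) = (lambda*t)^k * exp(-lambda*t) / k!
lambda*t = 6
= 6^0 * exp(-6) / 0!
= 1 * 0.0025 / 1
= 0.0025

0.0025


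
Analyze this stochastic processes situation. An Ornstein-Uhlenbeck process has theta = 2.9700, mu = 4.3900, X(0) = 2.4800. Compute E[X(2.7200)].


E[X(t)] = mu + (X(0) - mu)*exp(-theta*t)
= 4.3900 + (2.4800 - 4.3900)*exp(-2.9700*2.7200)
= 4.3900 + -1.9100 * 3.1017e-04
= 4.3894

4.3894


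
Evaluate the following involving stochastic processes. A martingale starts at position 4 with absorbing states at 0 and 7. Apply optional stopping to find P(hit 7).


By optional stopping theorem: E(M at tau) = M(0) = 4
P(hit 7)*7 + P(hit 0)*0 = 4
P(hit 7) = (4 - 0)/(7 - 0) = 4/7 = 0.5714

0.5714


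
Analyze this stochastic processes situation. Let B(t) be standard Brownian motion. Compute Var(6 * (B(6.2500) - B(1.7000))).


Var(alpha*(B(t)-B(s))) = alpha^2 * (t-s)
= 6^2 * (6.2500 - 1.7000)
= 36 * 4.5500
= 163.8000

163.8000


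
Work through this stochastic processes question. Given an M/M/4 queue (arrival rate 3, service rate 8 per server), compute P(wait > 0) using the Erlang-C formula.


a = lambda/mu = 0.3750
rho = a/c = 0.0938
Erlang-C formula applied:
C(c,a) = 6.2488e-04

6.2488e-04


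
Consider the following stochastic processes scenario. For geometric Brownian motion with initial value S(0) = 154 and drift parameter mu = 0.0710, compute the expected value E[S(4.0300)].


E[S(t)] = S(0) * exp(mu * t)
= 154 * exp(0.0710 * 4.0300)
= 154 * 1.3313
= 205.0149

205.0149


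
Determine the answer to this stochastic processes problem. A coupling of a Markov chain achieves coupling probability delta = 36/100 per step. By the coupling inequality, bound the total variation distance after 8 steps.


TV distance bound <= (1-delta)^n
= (1 - 0.3600)^8
= 0.6400^8
= 0.0281

0.0281


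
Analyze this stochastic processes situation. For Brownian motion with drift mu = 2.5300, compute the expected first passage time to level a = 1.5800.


Expected first passage time = a/mu
= 1.5800/2.5300
= 0.6245

0.6245


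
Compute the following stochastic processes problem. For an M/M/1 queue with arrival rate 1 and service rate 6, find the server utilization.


rho = lambda/mu
= 1/6
= 0.1667

0.1667


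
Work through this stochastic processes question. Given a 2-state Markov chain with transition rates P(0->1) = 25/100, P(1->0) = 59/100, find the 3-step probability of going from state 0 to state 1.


Computing P^3 by matrix multiplication.
P = [[0.7500, 0.2500], [0.5900, 0.4100]]
After raising P to the power 3:
P^3(0,1) = 0.2964

0.2964


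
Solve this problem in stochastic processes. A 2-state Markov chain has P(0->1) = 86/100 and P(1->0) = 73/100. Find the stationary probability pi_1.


Stationary distribution: pi_0 = p10/(p01+p10), pi_1 = p01/(p01+p10)
p01 = 0.8600, p10 = 0.7300
pi_1 = 0.5409

0.5409


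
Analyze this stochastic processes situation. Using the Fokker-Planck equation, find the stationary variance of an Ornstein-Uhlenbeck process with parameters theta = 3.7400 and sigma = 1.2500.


Stationary variance = sigma^2 / (2*theta)
= 1.2500^2 / (2*3.7400)
= 1.5625 / 7.4800
= 0.2089

0.2089


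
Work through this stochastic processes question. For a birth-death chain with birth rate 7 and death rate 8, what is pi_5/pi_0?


For birth-death process, pi_n/pi_0 = (lambda/mu)^n
= (7/8)^5
= 0.5129

0.5129


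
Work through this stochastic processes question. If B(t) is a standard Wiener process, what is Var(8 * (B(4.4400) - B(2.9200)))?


Var(alpha*(B(t)-B(s))) = alpha^2 * (t-s)
= 8^2 * (4.4400 - 2.9200)
= 64 * 1.5200
= 97.2800

97.2800


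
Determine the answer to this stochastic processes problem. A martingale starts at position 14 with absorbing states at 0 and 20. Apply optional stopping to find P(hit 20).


By optional stopping theorem: E(M at tau) = M(0) = 14
P(hit 20)*20 + P(hit 0)*0 = 14
P(hit 20) = (14 - 0)/(20 - 0) = 7/10 = 0.7000

0.7000


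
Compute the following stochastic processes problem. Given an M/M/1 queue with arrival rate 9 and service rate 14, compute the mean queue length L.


rho = 9/14 = 0.6429
L = rho/(1-rho)
= 0.6429/0.3571
= 1.8000

1.8000


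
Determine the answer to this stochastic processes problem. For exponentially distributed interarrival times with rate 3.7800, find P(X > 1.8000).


P(X > t) = exp(-lambda * t)
= exp(-3.7800 * 1.8000)
= exp(-6.8040) = 0.0011

0.0011


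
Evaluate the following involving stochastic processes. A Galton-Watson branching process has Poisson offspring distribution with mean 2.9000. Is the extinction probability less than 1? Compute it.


Since mu = 2.9000 > 1, extinction prob q < 1.
Solve s = exp(mu*(s-1)) iteratively.
q = 0.0668

0.0668


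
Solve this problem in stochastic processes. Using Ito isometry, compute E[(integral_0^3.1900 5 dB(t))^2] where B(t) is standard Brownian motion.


By Ito isometry: E[(int f dB)^2] = int f^2 dt
= 5^2 * 3.1900
= 25 * 3.1900 = 79.7500

79.7500


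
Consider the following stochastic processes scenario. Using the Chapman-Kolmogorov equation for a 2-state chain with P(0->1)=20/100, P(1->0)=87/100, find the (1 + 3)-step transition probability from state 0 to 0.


P^4 = P^1 * P^3
Computing via matrix multiplication of the transition matrix.
Entry (0,0) of P^4 = 0.8131

0.8131


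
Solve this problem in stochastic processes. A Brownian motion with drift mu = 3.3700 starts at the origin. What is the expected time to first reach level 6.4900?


Expected first passage time = a/mu
= 6.4900/3.3700
= 1.9258

1.9258


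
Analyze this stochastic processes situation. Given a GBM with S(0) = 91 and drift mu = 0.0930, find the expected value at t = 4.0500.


E[S(t)] = S(0) * exp(mu * t)
= 91 * exp(0.0930 * 4.0500)
= 91 * 1.4574
= 132.6229

132.6229


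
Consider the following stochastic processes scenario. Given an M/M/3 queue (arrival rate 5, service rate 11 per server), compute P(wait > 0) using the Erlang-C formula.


a = lambda/mu = 0.4545
rho = a/c = 0.1515
Erlang-C formula applied:
C(c,a) = 0.0117

0.0117


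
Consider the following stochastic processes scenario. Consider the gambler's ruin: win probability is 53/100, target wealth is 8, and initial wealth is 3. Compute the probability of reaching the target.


Gambler's ruin formula:
r = q/p = 0.4700/0.5300 = 0.8868
P(win) = (1 - r^i)/(1 - r^N)
= (1 - 0.8868^3)/(1 - 0.8868^8)
= 0.4900

0.4900


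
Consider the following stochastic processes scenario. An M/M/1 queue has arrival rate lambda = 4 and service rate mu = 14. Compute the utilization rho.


rho = lambda/mu
= 4/14
= 0.2857

0.2857


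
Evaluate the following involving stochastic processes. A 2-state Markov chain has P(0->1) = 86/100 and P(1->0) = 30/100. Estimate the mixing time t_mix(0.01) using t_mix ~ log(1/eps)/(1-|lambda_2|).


lambda_2 = |1 - p01 - p10| = |1 - 0.8600 - 0.3000| = 0.1600
t_mix ~ log(1/eps)/(1 - |lambda_2|)
= log(100)/(1 - 0.1600) = 4.6052/0.8400
= 5.4823

5.4823


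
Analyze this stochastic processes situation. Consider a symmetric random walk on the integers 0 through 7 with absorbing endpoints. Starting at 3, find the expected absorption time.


For symmetric RW on 0,...,N with absorbing barriers, E(i) = i*(N-i)
E(3) = 3 * 4 = 12

12


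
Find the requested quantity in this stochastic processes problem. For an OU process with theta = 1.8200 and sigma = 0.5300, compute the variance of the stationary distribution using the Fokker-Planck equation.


Stationary variance = sigma^2 / (2*theta)
= 0.5300^2 / (2*1.8200)
= 0.2809 / 3.6400
= 0.0772

0.0772


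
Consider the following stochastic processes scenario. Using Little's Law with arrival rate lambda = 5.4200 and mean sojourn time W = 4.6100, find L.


Little's Law: L = lambda * W
= 5.4200 * 4.6100
= 24.9862

24.9862


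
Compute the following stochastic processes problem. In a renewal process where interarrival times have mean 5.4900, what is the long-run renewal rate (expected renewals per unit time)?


Long-run renewal rate = 1/E(X)
= 1/5.4900
= 0.1821

0.1821


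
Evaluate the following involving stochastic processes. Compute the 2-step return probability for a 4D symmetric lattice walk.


P(return in 2 steps) = P(reverse first step) = 1/(2d)
= 1/8
= 0.1250

0.1250


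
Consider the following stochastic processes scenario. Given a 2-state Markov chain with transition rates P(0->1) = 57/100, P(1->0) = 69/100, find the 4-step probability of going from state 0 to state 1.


Computing P^4 by matrix multiplication.
P = [[0.4300, 0.5700], [0.6900, 0.3100]]
After raising P to the power 4:
P^4(0,1) = 0.4503

0.4503


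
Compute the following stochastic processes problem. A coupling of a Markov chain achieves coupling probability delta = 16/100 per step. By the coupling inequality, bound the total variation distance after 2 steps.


TV distance bound <= (1-delta)^n
= (1 - 0.1600)^2
= 0.8400^2
= 0.7056

0.7056


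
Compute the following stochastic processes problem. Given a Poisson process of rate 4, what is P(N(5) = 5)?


P(N(t)=k) = (lambda*t)^k * exp(-lambda*t) / k!
lambda*t = 20
= 20^5 * exp(-20) / 5!
= 3200000 * 2.0612e-09 / 120
= 5.4964e-05

5.4964e-05


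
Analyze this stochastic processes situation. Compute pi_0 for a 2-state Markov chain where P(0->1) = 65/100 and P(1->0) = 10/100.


Stationary distribution: pi_0 = p10/(p01+p10), pi_1 = p01/(p01+p10)
p01 = 0.6500, p10 = 0.1000
pi_0 = 0.1333

0.1333


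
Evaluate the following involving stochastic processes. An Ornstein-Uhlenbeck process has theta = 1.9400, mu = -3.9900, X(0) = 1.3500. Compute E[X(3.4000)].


E[X(t)] = mu + (X(0) - mu)*exp(-theta*t)
= -3.9900 + (1.3500 - -3.9900)*exp(-1.9400*3.4000)
= -3.9900 + 5.3400 * 0.0014
= -3.9827

-3.9827


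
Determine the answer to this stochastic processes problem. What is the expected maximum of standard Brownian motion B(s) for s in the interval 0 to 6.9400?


E(max B(s)) = sqrt(2t/pi)
= sqrt(2*6.9400/pi)
= sqrt(4.4181)
= 2.1019

2.1019


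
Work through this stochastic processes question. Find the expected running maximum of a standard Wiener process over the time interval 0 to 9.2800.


E(max B(s)) = sqrt(2t/pi)
= sqrt(2*9.2800/pi)
= sqrt(5.9078)
= 2.4306

2.4306


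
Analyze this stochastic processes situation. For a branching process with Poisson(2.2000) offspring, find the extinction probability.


Since mu = 2.2000 > 1, extinction prob q < 1.
Solve s = exp(mu*(s-1)) iteratively.
q = 0.1563

0.1563


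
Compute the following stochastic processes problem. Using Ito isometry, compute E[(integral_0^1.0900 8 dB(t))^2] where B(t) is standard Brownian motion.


By Ito isometry: E[(int f dB)^2] = int f^2 dt
= 8^2 * 1.0900
= 64 * 1.0900 = 69.7600

69.7600


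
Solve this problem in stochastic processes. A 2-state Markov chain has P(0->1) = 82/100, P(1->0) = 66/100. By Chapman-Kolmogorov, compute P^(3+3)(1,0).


P^6 = P^3 * P^3
Computing via matrix multiplication of the transition matrix.
Entry (1,0) of P^6 = 0.4405

0.4405


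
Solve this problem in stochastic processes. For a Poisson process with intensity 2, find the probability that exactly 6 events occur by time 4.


P(N(t)=k) = (lambda*t)^k * exp(-lambda*t) / k!
lambda*t = 8
= 8^6 * exp(-8) / 6!
= 262144 * 3.3546e-04 / 720
= 0.1221

0.1221


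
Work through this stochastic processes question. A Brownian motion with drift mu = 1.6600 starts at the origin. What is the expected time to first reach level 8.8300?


Expected first passage time = a/mu
= 8.8300/1.6600
= 5.3193

5.3193


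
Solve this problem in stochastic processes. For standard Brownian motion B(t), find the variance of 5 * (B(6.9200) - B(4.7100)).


Var(alpha*(B(t)-B(s))) = alpha^2 * (t-s)
= 5^2 * (6.9200 - 4.7100)
= 25 * 2.2100
= 55.2500

55.2500


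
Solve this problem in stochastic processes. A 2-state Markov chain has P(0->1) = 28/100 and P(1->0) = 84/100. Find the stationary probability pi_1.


Stationary distribution: pi_0 = p10/(p01+p10), pi_1 = p01/(p01+p10)
p01 = 0.2800, p10 = 0.8400
pi_1 = 0.2500

0.2500


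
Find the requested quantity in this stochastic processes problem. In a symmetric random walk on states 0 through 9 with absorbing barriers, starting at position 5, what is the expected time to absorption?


For symmetric RW on 0,...,N with absorbing barriers, E(i) = i*(N-i)
E(5) = 5 * 4 = 20

20


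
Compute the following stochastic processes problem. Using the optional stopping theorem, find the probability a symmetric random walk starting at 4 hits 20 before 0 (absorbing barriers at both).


By optional stopping theorem: E(M at tau) = M(0) = 4
P(hit 20)*20 + P(hit 0)*0 = 4
P(hit 20) = (4 - 0)/(20 - 0) = 1/5 = 0.2000

0.2000


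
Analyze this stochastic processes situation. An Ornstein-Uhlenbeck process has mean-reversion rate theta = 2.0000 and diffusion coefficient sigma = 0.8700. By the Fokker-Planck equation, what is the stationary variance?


Stationary variance = sigma^2 / (2*theta)
= 0.8700^2 / (2*2.0000)
= 0.7569 / 4.0000
= 0.1892

0.1892
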